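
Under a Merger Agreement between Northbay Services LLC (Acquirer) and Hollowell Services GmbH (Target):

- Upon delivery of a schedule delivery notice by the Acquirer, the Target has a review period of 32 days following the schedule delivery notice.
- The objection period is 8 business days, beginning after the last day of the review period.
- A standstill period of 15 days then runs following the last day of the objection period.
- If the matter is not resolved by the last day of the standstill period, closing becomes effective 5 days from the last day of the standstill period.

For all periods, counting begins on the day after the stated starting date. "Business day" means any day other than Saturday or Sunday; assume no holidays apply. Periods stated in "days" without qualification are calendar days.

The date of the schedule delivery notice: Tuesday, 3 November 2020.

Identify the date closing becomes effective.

5 January 2021

The last day of the review period: 32 calendar days after 3 November 2020 is 5 December 2020.
The last day of the objection period: 8 business days after Saturday, 5 December 2020, skipping weekends — Dec 7, Dec 8, Dec 9, Dec 10, Dec 11, Dec 14, Dec 15, Dec 16 — lands on Wednesday, 16 December 2020.
Adding 15 calendar days to 16 December 2020 gives 31 December 2020, which is the last day of the standstill period.
Adding 5 calendar days to 31 December 2020 gives 5 January 2021, which is the date closing becomes effective.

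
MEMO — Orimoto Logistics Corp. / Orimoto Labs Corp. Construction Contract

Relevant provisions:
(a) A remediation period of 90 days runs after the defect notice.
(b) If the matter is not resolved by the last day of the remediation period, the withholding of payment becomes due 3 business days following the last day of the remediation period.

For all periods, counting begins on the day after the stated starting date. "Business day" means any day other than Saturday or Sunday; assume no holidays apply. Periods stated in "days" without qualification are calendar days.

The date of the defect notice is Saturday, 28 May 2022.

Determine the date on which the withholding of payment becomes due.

The last day of the remediation period: 90 calendar days after 28 May 2022 is 26 August 2022.
The date on which the withholding of payment becomes due: counting 3 business days from Friday, 26 August 2022 (Aug 29, Aug 30, Aug 31, skipping weekends) reaches Wednesday, 31 August 2022.

31 August 2022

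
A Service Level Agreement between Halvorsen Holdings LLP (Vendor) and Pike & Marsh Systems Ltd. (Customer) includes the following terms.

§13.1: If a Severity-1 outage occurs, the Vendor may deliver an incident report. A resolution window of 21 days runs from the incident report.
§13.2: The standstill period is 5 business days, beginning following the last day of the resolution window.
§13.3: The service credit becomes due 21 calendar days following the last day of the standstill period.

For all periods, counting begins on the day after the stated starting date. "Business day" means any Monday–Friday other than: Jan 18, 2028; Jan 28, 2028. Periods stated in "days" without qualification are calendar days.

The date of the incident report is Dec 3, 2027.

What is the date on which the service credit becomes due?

Jan 21, 2028

The last day of the resolution window: 21 calendar days after Dec 3, 2027 is Dec 24, 2027.
From Friday, Dec 24, 2027, 5 business days (Dec 27, Dec 28, Dec 29, Dec 30, Dec 31, skipping weekends) brings us to Friday, Dec 31, 2027, which is the last day of the standstill period.
Adding 21 calendar days to Dec 31, 2027 gives Jan 21, 2028, which is the date on which the service credit becomes due.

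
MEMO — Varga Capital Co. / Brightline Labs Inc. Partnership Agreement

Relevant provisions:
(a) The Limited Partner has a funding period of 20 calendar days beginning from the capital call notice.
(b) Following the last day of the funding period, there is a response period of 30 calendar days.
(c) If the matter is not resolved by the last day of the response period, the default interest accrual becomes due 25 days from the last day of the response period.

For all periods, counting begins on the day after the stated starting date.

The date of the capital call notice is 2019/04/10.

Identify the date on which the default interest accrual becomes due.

2019/06/24

The last day of the funding period: 20 calendar days after 2019/04/10 is 2019/04/30.
The last day of the response period: 30 calendar days after 2019/04/30 is 2019/05/30.
The date on which the default interest accrual becomes due: 2019/05/30 + 25 days = 2019/06/24.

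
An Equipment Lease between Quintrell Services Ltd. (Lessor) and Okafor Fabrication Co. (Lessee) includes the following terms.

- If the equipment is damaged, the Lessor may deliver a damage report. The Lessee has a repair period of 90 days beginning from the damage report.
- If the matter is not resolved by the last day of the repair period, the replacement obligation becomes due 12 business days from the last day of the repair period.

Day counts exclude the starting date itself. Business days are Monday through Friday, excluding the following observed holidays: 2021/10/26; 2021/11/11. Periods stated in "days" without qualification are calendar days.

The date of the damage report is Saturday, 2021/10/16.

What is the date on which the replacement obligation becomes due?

Adding 90 calendar days to 2021/10/16 gives 2022/01/14, which is the last day of the repair period.
From Friday, 2022/01/14, 12 business days (Jan 17, Jan 18, Jan 19, Jan 20, …, Jan 28, Jan 31, Feb 1, skipping weekends) brings us to Tuesday, 2022/02/01, which is the date on which the replacement obligation becomes due.

2022/02/01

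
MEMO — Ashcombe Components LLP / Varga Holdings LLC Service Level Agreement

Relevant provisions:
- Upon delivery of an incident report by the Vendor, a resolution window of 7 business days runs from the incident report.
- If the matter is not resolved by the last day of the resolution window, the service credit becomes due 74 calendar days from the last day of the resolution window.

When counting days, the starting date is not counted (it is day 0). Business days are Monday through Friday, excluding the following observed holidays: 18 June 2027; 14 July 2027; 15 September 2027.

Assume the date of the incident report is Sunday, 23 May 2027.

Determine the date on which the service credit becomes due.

14 August 2027

The last day of the resolution window: 7 business days after Sunday, 23 May 2027, skipping weekends — May 24, May 25, May 26, May 27, May 28, May 31, Jun 1 — lands on Tuesday, 1 June 2027.
The date on which the service credit becomes due: 74 calendar days after 1 June 2027 is 14 August 2027.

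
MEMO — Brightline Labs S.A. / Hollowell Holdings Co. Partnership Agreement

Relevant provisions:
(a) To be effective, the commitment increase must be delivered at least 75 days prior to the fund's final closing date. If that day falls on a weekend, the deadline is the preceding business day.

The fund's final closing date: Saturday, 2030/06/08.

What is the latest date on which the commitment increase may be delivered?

Counting back 75 calendar days from 2030/06/08 gives 2030/03/25. That is a Monday, so no adjustment is needed.

2030/03/25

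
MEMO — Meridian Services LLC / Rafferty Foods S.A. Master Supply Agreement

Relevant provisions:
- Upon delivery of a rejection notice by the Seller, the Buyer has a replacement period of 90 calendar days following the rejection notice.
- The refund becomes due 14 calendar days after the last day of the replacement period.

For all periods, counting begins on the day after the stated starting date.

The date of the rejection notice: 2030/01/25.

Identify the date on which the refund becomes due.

2030/05/09

The last day of the replacement period: 90 calendar days after 2030/01/25 is 2030/04/25.
Adding 14 calendar days to 2030/04/25 gives 2030/05/09, which is the date on which the refund becomes due.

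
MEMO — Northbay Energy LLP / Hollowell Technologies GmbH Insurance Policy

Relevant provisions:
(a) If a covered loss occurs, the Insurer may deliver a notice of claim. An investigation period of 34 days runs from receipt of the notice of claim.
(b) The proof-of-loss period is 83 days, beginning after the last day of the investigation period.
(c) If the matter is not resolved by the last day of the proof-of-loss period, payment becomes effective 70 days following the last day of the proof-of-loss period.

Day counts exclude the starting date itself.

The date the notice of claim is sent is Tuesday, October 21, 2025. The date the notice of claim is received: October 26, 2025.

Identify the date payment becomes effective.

The last day of the investigation period: October 26, 2025 + 34 days = November 29, 2025.
The last day of the proof-of-loss period: 83 calendar days after November 29, 2025 is February 20, 2026.
Adding 70 calendar days to February 20, 2026 gives May 1, 2026, which is the date payment becomes effective.

May 1, 2026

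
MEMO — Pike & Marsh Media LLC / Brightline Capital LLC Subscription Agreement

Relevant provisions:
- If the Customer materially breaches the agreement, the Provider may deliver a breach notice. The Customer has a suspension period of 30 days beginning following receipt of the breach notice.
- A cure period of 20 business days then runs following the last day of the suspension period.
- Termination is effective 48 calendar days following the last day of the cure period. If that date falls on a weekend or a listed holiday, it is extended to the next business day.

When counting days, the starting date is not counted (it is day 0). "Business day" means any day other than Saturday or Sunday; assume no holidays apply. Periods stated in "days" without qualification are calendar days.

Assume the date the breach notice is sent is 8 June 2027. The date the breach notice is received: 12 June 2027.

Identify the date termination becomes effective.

27 September 2027

The last day of the suspension period: 30 calendar days after 12 June 2027 is 12 July 2027.
The last day of the cure period: counting 20 business days from Monday, 12 July 2027 (Jul 13, Jul 14, Jul 15, Jul 16, …, Aug 5, Aug 6, Aug 9, skipping weekends) reaches Monday, 9 August 2027.
The date termination becomes effective: 9 August 2027 + 48 days = 26 September 2027. That falls on a Sunday, so it rolls to the next business day, Monday, 27 September 2027.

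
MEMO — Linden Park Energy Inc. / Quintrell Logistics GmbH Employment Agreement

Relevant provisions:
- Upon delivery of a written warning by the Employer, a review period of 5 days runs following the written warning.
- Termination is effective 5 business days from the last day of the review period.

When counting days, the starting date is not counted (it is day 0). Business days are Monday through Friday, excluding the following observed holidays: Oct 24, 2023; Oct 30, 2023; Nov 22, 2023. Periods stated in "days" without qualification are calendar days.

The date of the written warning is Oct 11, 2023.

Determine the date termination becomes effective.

Oct 23, 2023

Adding 5 calendar days to Oct 11, 2023 gives Oct 16, 2023, which is the last day of the review period.
The date termination becomes effective: 5 business days after Monday, Oct 16, 2023, skipping weekends — Oct 17, Oct 18, Oct 19, Oct 20, Oct 23 — lands on Monday, Oct 23, 2023.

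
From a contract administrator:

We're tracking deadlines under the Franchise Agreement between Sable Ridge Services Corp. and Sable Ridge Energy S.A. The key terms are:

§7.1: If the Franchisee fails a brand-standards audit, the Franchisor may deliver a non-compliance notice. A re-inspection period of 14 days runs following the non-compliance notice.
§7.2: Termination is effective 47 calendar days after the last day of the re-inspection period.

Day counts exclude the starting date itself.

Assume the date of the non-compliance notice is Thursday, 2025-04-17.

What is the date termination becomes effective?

2025-06-17

The last day of the re-inspection period: 2025-04-17 + 14 days = 2025-05-01.
The date termination becomes effective: 47 calendar days after 2025-05-01 is 2025-06-17.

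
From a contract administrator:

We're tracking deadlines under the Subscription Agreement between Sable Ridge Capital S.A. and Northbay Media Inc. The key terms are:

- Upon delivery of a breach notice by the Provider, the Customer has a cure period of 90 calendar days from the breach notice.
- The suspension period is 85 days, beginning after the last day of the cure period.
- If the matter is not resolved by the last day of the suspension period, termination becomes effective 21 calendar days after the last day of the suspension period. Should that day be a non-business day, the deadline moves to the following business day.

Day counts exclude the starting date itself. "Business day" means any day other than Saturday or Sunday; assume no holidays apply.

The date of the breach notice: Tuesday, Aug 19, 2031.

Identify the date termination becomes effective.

Mar 2, 2032

The last day of the cure period: Aug 19, 2031 + 90 days = Nov 17, 2031.
The last day of the suspension period: 85 calendar days after Nov 17, 2031 is Feb 10, 2032.
Adding 21 calendar days to Feb 10, 2032 gives Mar 2, 2032, which is the date termination becomes effective. Mar 2, 2032 is a Tuesday, so no roll-forward applies.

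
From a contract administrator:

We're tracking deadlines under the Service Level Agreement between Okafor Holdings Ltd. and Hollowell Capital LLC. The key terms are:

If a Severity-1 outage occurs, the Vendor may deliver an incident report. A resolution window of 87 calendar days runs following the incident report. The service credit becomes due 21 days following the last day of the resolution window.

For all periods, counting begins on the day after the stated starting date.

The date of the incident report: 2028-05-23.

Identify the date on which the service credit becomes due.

The last day of the resolution window: 2028-05-23 + 87 days = 2028-08-18.
The date on which the service credit becomes due: 21 calendar days after 2028-08-18 is 2028-09-08.

2028-09-08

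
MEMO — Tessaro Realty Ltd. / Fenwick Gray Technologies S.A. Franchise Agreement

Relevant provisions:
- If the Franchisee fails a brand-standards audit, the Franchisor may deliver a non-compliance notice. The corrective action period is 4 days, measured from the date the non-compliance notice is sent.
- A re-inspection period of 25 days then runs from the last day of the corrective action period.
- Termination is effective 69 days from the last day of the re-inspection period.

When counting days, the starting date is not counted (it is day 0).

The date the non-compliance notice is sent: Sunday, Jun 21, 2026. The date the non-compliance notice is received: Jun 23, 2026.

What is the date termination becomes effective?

Sep 27, 2026

The last day of the corrective action period: 4 calendar days after Jun 21, 2026 is Jun 25, 2026.
The last day of the re-inspection period: Jun 25, 2026 + 25 days = Jul 20, 2026.
The date termination becomes effective: Jul 20, 2026 + 69 days = Sep 27, 2026.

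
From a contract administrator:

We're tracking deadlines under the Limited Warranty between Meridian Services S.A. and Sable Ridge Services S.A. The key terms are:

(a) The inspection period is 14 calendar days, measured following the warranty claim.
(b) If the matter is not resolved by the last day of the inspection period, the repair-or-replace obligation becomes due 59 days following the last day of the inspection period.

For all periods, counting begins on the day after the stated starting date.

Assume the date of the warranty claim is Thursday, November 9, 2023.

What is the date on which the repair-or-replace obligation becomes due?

January 21, 2024

The last day of the inspection period: 14 calendar days after November 9, 2023 is November 23, 2023.
Adding 59 calendar days to November 23, 2023 gives January 21, 2024, which is the date on which the repair-or-replace obligation becomes due.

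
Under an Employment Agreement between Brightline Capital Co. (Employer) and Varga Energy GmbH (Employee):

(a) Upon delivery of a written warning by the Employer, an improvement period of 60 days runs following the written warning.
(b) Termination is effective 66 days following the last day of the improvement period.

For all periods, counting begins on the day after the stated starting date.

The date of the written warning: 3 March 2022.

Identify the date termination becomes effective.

Adding 60 calendar days to 3 March 2022 gives 2 May 2022, which is the last day of the improvement period.
Adding 66 calendar days to 2 May 2022 gives 7 July 2022, which is the date termination becomes effective.

7 July 2022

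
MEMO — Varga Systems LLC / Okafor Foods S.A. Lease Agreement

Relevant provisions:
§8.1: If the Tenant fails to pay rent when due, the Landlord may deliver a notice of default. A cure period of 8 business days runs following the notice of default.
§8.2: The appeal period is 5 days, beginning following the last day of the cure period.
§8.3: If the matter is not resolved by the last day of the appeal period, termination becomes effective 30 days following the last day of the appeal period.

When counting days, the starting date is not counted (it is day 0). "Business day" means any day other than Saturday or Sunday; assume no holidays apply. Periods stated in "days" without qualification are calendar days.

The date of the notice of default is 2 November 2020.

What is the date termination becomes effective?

The last day of the cure period: 8 business days after Monday, 2 November 2020, skipping weekends — Nov 3, Nov 4, Nov 5, Nov 6, Nov 9, Nov 10, Nov 11, Nov 12 — lands on Thursday, 12 November 2020.
The last day of the appeal period: 5 calendar days after 12 November 2020 is 17 November 2020.
The date termination becomes effective: 30 calendar days after 17 November 2020 is 17 December 2020.

17 December 2020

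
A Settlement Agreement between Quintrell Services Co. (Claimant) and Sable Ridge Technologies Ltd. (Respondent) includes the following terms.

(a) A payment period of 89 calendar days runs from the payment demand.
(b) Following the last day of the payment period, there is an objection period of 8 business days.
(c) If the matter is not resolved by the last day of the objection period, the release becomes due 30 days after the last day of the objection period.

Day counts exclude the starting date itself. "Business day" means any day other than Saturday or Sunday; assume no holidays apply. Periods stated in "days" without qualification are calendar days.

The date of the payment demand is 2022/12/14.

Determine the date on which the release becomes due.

2023/04/22

The last day of the payment period: 2022/12/14 + 89 days = 2023/03/13.
From Monday, 2023/03/13, 8 business days (Mar 14, Mar 15, Mar 16, Mar 17, Mar 20, Mar 21, Mar 22, Mar 23, skipping weekends) brings us to Thursday, 2023/03/23, which is the last day of the objection period.
The date on which the release becomes due: 2023/03/23 + 30 days = 2023/04/22.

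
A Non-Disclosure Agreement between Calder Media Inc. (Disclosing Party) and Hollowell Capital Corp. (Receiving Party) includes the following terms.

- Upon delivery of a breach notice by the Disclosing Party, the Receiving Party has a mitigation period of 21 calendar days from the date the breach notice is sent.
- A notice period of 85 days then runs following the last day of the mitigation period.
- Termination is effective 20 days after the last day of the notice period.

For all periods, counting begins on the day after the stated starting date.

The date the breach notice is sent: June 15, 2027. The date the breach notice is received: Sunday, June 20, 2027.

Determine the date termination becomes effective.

Adding 21 calendar days to June 15, 2027 gives July 6, 2027, which is the last day of the mitigation period.
Adding 85 calendar days to July 6, 2027 gives September 29, 2027, which is the last day of the notice period.
The date termination becomes effective: September 29, 2027 + 20 days = October 19, 2027.

October 19, 2027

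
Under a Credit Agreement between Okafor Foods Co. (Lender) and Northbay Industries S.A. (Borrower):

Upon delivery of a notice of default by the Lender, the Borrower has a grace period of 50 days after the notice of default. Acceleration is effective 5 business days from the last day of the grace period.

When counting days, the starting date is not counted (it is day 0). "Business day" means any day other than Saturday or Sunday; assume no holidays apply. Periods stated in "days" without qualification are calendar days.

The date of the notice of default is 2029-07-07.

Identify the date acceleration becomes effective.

Adding 50 calendar days to 2029-07-07 gives 2029-08-26, which is the last day of the grace period.
The date acceleration becomes effective: 5 business days after Sunday, 2029-08-26, skipping weekends — Aug 27, Aug 28, Aug 29, Aug 30, Aug 31 — lands on Friday, 2029-08-31.

2029-08-31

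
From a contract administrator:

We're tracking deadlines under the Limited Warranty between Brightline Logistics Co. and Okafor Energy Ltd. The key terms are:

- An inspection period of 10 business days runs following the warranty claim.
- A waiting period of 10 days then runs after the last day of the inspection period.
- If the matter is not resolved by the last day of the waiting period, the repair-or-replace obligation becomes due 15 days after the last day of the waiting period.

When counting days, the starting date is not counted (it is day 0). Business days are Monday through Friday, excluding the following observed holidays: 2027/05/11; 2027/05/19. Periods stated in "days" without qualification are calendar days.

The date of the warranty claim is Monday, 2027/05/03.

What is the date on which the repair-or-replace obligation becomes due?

The last day of the inspection period: counting 10 business days from Monday, 2027/05/03 (May 4, May 5, May 6, May 7, May 10, May 12, May 13, May 14, May 17, May 18, skipping weekends and the listed holiday on May 11) reaches Tuesday, 2027/05/18.
The last day of the waiting period: 10 calendar days after 2027/05/18 is 2027/05/28.
The date on which the repair-or-replace obligation becomes due: 15 calendar days after 2027/05/28 is 2027/06/12.

2027/06/12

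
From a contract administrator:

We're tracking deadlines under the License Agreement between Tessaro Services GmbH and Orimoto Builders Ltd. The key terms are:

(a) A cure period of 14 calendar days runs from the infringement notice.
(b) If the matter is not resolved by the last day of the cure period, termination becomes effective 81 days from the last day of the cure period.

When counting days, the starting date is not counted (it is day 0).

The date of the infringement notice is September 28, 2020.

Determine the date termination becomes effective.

January 1, 2021

Adding 14 calendar days to September 28, 2020 gives October 12, 2020, which is the last day of the cure period.
The date termination becomes effective: October 12, 2020 + 81 days = January 1, 2021.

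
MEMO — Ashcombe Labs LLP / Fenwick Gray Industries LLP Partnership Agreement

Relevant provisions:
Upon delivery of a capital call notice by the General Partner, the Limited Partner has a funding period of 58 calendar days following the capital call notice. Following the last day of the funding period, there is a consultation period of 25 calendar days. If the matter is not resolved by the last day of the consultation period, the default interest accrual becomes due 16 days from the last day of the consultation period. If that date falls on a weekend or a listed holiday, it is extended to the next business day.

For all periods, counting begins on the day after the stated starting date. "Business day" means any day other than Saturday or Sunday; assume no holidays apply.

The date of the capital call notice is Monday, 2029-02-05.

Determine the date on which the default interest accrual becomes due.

The last day of the funding period: 58 calendar days after 2029-02-05 is 2029-04-04.
Adding 25 calendar days to 2029-04-04 gives 2029-04-29, which is the last day of the consultation period.
The date on which the default interest accrual becomes due: 16 calendar days after 2029-04-29 is 2029-05-15. 2029-05-15 is a Tuesday, so no roll-forward applies.

2029-05-15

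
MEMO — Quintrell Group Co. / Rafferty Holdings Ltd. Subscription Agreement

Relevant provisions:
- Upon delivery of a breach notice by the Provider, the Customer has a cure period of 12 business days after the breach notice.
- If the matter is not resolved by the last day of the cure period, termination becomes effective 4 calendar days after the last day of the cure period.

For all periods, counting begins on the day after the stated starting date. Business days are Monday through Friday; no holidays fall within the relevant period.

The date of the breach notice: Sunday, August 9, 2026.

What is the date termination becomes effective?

The last day of the cure period: counting 12 business days from Sunday, August 9, 2026 (Aug 10, Aug 11, Aug 12, Aug 13, …, Aug 21, Aug 24, Aug 25, skipping weekends) reaches Tuesday, August 25, 2026.
Adding 4 calendar days to August 25, 2026 gives August 29, 2026, which is the date termination becomes effective.

August 29, 2026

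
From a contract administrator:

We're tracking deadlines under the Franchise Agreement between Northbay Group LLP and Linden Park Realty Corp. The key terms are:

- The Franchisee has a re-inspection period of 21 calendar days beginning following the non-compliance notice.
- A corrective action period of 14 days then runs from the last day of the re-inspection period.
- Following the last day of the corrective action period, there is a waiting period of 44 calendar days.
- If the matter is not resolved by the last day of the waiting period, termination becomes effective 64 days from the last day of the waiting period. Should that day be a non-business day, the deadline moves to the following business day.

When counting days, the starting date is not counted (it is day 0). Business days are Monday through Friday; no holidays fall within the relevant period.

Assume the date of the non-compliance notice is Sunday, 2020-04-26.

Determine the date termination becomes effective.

The last day of the re-inspection period: 21 calendar days after 2020-04-26 is 2020-05-17.
Adding 14 calendar days to 2020-05-17 gives 2020-05-31, which is the last day of the corrective action period.
Adding 44 calendar days to 2020-05-31 gives 2020-07-14, which is the last day of the waiting period.
The date termination becomes effective: 2020-07-14 + 64 days = 2020-09-16. 2020-09-16 is a Wednesday, so no roll-forward applies.

2020-09-16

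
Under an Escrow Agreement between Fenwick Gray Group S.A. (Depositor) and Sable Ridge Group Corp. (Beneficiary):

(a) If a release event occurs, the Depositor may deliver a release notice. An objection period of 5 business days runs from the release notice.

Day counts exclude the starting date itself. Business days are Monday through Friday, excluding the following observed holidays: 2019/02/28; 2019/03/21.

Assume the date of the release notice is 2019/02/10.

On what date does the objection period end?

2019/02/15

From Sunday, 2019/02/10, 5 business days (Feb 11, Feb 12, Feb 13, Feb 14, Feb 15, skipping weekends) brings us to Friday, 2019/02/15, which is the last day of the objection period.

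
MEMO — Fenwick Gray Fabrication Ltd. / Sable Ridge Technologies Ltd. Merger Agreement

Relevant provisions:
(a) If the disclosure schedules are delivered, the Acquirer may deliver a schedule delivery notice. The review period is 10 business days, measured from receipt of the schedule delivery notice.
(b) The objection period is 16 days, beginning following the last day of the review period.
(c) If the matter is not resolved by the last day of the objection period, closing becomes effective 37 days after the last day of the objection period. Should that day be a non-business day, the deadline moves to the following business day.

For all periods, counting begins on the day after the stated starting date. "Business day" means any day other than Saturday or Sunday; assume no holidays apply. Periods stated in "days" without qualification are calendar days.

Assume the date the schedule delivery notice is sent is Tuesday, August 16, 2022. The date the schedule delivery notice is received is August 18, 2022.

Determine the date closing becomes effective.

October 24, 2022

The last day of the review period: 10 business days after Thursday, August 18, 2022, skipping weekends — Aug 19, Aug 22, Aug 23, Aug 24, Aug 25, Aug 26, Aug 29, Aug 30, Aug 31, Sep 1 — lands on Thursday, September 1, 2022.
The last day of the objection period: September 1, 2022 + 16 days = September 17, 2022.
The date closing becomes effective: September 17, 2022 + 37 days = October 24, 2022. October 24, 2022 is a Monday, so no roll-forward applies.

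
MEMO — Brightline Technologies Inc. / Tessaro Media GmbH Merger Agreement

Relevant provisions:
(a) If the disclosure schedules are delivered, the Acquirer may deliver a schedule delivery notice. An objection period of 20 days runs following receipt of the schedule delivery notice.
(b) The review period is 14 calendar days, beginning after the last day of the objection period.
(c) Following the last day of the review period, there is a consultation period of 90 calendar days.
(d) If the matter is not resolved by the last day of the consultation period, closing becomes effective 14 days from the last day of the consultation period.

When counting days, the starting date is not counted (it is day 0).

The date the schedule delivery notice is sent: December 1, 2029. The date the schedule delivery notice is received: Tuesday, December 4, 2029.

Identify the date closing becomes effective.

April 21, 2030

Adding 20 calendar days to December 4, 2029 gives December 24, 2029, which is the last day of the objection period.
Adding 14 calendar days to December 24, 2029 gives January 7, 2030, which is the last day of the review period.
Adding 90 calendar days to January 7, 2030 gives April 7, 2030, which is the last day of the consultation period.
The date closing becomes effective: 14 calendar days after April 7, 2030 is April 21, 2030.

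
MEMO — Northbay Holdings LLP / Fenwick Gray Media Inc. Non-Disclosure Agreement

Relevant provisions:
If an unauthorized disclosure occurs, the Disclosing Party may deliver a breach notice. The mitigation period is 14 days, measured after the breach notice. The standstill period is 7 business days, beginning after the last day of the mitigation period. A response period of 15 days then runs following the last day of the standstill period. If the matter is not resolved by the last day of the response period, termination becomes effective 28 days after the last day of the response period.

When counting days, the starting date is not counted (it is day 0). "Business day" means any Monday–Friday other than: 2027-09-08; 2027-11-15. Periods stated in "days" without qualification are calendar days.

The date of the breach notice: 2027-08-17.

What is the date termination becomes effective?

2027-10-23

The last day of the mitigation period: 14 calendar days after 2027-08-17 is 2027-08-31.
From Tuesday, 2027-08-31, 7 business days (Sep 1, Sep 2, Sep 3, Sep 6, Sep 7, Sep 9, Sep 10, skipping weekends and the listed holiday on Sep 8) brings us to Friday, 2027-09-10, which is the last day of the standstill period.
The last day of the response period: 2027-09-10 + 15 days = 2027-09-25.
The date termination becomes effective: 2027-09-25 + 28 days = 2027-10-23.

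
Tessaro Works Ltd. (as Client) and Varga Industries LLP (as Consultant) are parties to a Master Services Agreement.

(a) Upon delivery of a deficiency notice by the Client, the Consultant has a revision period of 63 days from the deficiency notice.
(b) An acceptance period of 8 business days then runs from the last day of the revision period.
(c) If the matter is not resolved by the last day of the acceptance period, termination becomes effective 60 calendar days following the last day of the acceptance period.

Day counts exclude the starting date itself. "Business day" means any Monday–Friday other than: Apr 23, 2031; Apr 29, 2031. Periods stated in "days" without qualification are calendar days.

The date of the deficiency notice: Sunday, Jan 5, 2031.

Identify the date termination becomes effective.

May 18, 2031

Adding 63 calendar days to Jan 5, 2031 gives Mar 9, 2031, which is the last day of the revision period.
From Sunday, Mar 9, 2031, 8 business days (Mar 10, Mar 11, Mar 12, Mar 13, Mar 14, Mar 17, Mar 18, Mar 19, skipping weekends) brings us to Wednesday, Mar 19, 2031, which is the last day of the acceptance period.
The date termination becomes effective: 60 calendar days after Mar 19, 2031 is May 18, 2031.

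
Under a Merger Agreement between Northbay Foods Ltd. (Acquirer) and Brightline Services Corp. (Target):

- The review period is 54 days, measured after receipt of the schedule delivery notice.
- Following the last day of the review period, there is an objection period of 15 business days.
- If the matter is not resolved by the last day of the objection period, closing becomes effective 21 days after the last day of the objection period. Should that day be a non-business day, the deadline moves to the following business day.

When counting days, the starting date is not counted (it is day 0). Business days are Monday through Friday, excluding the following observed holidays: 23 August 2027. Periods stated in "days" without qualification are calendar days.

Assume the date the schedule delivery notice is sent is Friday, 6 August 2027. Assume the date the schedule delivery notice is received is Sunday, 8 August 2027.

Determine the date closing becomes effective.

12 November 2027

The last day of the review period: 8 August 2027 + 54 days = 1 October 2027.
From Friday, 1 October 2027, 15 business days (Oct 4, Oct 5, Oct 6, Oct 7, …, Oct 20, Oct 21, Oct 22, skipping weekends) brings us to Friday, 22 October 2027, which is the last day of the objection period.
The date closing becomes effective: 22 October 2027 + 21 days = 12 November 2027. 12 November 2027 is a Friday and is not a listed holiday, so no roll-forward applies.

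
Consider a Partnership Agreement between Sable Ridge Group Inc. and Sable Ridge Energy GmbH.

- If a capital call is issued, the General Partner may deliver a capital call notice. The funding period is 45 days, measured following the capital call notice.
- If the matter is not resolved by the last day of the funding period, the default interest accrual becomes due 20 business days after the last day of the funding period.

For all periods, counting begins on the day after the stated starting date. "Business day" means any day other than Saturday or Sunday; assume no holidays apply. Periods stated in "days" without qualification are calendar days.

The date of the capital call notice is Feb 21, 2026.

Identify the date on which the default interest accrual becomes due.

The last day of the funding period: Feb 21, 2026 + 45 days = Apr 7, 2026.
The date on which the default interest accrual becomes due: 20 business days after Tuesday, Apr 7, 2026, skipping weekends — Apr 8, Apr 9, Apr 10, Apr 13, …, May 1, May 4, May 5 — lands on Tuesday, May 5, 2026.

May 5, 2026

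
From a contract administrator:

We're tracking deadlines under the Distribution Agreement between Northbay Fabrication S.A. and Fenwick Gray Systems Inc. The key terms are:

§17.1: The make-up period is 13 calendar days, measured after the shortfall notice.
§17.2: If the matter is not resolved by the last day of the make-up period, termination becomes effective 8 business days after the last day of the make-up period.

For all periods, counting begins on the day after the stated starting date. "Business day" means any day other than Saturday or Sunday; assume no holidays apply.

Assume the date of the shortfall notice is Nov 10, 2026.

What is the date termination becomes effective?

Adding 13 calendar days to Nov 10, 2026 gives Nov 23, 2026, which is the last day of the make-up period.
The date termination becomes effective: 8 business days after Monday, Nov 23, 2026, skipping weekends — Nov 24, Nov 25, Nov 26, Nov 27, Nov 30, Dec 1, Dec 2, Dec 3 — lands on Thursday, Dec 3, 2026.

Dec 3, 2026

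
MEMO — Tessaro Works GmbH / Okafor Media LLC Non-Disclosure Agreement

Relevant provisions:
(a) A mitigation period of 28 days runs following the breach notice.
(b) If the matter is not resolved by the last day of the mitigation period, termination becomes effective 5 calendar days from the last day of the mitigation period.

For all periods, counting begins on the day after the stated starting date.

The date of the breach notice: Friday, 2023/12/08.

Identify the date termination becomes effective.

2024/01/10

The last day of the mitigation period: 28 calendar days after 2023/12/08 is 2024/01/05.
The date termination becomes effective: 5 calendar days after 2024/01/05 is 2024/01/10.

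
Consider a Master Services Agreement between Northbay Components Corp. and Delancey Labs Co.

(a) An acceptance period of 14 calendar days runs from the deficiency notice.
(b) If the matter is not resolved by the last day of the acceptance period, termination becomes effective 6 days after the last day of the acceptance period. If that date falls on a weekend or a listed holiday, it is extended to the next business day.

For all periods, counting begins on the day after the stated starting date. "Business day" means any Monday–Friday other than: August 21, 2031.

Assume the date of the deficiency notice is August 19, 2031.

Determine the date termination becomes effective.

September 8, 2031

The last day of the acceptance period: August 19, 2031 + 14 days = September 2, 2031.
The date termination becomes effective: 6 calendar days after September 2, 2031 is September 8, 2031. September 8, 2031 is a Monday and is not a listed holiday, so no roll-forward applies.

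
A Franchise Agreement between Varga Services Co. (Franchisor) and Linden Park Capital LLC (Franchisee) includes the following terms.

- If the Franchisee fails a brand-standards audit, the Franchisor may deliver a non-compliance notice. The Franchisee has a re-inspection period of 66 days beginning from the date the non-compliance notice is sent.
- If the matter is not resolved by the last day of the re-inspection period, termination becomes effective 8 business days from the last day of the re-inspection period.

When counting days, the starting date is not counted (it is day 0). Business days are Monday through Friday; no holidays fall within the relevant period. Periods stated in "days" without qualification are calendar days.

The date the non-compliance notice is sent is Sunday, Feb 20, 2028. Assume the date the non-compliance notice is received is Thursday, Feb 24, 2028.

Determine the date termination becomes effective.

The last day of the re-inspection period: Feb 20, 2028 + 66 days = Apr 26, 2028.
The date termination becomes effective: counting 8 business days from Wednesday, Apr 26, 2028 (Apr 27, Apr 28, May 1, May 2, May 3, May 4, May 5, May 8, skipping weekends) reaches Monday, May 8, 2028.

May 8, 2028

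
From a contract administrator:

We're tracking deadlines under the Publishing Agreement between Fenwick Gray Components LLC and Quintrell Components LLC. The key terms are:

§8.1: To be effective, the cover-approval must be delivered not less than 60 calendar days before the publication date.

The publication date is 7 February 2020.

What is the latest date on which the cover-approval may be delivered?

7 February 2020 minus 60 days is 9 December 2019.

9 December 2019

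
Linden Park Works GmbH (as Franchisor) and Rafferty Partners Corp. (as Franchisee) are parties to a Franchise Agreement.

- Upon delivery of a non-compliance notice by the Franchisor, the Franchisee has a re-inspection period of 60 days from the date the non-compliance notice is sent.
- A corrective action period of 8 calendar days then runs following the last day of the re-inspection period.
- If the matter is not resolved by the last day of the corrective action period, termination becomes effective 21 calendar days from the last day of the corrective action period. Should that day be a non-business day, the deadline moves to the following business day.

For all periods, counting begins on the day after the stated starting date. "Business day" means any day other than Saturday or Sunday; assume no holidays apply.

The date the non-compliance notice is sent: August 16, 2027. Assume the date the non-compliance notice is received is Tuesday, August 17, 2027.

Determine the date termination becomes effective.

The last day of the re-inspection period: August 16, 2027 + 60 days = October 15, 2027.
The last day of the corrective action period: October 15, 2027 + 8 days = October 23, 2027.
The date termination becomes effective: 21 calendar days after October 23, 2027 is November 13, 2027. That falls on a Saturday, so it rolls to the next business day, Monday, November 15, 2027.

November 15, 2027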